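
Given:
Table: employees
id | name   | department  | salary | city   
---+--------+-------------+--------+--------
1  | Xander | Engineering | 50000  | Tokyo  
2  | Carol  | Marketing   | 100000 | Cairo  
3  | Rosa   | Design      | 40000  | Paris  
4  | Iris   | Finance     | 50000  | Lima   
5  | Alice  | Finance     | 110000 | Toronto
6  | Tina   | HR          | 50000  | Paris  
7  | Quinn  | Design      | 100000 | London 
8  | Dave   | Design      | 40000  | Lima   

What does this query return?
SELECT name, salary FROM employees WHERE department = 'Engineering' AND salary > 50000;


Filtering: department = 'Engineering' AND salary > 50000
Matching: 0 rows

Empty result set (0 rows)


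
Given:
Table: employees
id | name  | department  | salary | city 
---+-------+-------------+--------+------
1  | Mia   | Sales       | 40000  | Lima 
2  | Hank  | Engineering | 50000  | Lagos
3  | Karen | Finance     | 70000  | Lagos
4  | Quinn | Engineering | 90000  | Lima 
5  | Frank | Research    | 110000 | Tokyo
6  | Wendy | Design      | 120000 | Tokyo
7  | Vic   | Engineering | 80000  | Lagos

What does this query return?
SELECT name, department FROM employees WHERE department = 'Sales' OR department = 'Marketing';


Filtering: department = 'Sales' OR 'Marketing'
Matching: 1 rows

1 rows:
Mia, Sales


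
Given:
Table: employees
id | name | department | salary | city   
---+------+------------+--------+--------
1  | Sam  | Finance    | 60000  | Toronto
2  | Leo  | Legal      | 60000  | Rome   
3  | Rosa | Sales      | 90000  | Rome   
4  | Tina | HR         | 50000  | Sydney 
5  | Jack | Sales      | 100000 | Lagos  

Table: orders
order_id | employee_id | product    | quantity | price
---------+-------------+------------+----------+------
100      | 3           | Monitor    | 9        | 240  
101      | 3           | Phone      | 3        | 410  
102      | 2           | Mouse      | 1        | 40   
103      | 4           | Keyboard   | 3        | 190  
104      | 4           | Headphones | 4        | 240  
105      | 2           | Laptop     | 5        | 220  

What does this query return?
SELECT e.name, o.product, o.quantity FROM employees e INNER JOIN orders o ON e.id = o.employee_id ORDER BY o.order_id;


Joining employees.id = orders.employee_id:
  employee Rosa (id=3) -> order Monitor
  employee Rosa (id=3) -> order Phone
  employee Leo (id=2) -> order Mouse
  employee Tina (id=4) -> order Keyboard
  employee Tina (id=4) -> order Headphones
  employee Leo (id=2) -> order Laptop


6 rows:
Rosa, Monitor, 9
Rosa, Phone, 3
Leo, Mouse, 1
Tina, Keyboard, 3
Tina, Headphones, 4
Leo, Laptop, 5


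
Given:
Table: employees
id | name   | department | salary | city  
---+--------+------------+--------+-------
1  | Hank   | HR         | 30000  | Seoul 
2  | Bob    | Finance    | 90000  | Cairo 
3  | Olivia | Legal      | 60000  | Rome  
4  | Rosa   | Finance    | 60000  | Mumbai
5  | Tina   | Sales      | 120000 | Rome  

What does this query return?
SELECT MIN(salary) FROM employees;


Salaries: 30000, 90000, 60000, 60000, 120000
MIN = 30000

30000


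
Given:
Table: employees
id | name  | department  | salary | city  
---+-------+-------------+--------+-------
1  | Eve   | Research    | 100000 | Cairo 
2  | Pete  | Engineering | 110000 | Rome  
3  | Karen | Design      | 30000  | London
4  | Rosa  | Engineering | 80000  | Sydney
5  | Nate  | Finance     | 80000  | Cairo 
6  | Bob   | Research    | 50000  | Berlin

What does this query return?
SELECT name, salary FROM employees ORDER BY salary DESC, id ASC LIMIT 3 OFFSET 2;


Sort by salary DESC (id ASC tiebreak), then skip 2 and take 3
Rows 3 through 5

3 rows:
Rosa, 80000
Nate, 80000
Bob, 50000


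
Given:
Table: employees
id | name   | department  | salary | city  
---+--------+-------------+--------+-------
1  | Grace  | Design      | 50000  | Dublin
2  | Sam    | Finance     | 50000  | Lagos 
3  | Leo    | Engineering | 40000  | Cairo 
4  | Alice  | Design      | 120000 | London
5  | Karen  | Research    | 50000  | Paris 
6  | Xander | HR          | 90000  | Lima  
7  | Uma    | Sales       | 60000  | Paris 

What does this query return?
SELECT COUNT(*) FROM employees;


COUNT(*) counts all rows

7


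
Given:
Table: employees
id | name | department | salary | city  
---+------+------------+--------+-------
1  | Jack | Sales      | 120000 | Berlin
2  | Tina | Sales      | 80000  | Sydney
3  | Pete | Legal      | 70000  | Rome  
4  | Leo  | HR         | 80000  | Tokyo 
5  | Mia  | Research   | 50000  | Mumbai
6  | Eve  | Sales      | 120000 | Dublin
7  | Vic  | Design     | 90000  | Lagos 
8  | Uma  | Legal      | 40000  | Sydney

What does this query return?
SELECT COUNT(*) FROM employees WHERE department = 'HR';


Counting rows where department = 'HR'
  Leo -> MATCH


1


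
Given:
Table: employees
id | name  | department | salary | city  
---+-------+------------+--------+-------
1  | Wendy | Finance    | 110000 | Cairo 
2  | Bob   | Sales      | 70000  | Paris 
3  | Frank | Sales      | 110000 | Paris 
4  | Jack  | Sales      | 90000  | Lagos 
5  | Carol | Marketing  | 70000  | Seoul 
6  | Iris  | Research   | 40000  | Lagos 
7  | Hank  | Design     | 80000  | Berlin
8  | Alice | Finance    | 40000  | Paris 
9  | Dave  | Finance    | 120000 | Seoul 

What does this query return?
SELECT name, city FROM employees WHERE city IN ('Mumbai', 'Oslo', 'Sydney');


Filtering: city IN ('Mumbai', 'Oslo', 'Sydney')
Matching: 0 rows

Empty result set (0 rows)


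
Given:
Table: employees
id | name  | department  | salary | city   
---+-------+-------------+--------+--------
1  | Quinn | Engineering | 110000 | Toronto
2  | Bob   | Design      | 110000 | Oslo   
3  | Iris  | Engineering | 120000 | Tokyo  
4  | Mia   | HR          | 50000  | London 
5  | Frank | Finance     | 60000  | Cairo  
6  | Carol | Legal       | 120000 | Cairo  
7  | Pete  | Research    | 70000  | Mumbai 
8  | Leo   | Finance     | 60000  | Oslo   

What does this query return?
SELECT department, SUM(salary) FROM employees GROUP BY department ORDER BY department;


Summing salary within each department:
  Design: 110000 = 110000
  Engineering: 110000 + 120000 = 230000
  Finance: 60000 + 60000 = 120000
  HR: 50000 = 50000
  Legal: 120000 = 120000
  Research: 70000 = 70000


6 groups:
Design, 110000
Engineering, 230000
Finance, 120000
HR, 50000
Legal, 120000
Research, 70000


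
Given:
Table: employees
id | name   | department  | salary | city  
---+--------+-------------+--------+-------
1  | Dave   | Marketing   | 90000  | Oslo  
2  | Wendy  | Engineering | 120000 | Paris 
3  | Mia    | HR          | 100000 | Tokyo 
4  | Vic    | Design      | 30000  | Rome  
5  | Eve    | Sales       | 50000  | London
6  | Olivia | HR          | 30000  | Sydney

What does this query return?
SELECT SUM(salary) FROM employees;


SUM(salary) = 90000 + 120000 + 100000 + 30000 + 50000 + 30000 = 420000

420000


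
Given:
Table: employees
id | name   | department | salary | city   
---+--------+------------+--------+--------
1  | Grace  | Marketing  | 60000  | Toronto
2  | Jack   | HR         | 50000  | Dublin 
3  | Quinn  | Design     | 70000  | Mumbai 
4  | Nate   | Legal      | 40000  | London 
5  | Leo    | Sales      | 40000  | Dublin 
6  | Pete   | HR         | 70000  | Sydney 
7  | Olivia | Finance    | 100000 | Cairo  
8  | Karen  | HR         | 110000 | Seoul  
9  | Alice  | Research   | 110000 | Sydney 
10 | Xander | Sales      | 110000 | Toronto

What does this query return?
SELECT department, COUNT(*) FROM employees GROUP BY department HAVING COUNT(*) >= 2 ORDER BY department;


Groups with count >= 2:
  HR: 3 -> PASS
  Sales: 2 -> PASS
  Design: 1 -> filtered out
  Finance: 1 -> filtered out
  Legal: 1 -> filtered out
  Marketing: 1 -> filtered out
  Research: 1 -> filtered out


2 groups:
HR, 3
Sales, 2


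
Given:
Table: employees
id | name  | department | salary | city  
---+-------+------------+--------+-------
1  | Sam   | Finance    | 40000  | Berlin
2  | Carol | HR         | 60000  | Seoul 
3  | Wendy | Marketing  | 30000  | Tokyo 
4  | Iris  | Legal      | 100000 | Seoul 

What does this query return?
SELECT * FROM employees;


SELECT * returns all 4 rows with all columns

4 rows:
1, Sam, Finance, 40000, Berlin
2, Carol, HR, 60000, Seoul
3, Wendy, Marketing, 30000, Tokyo
4, Iris, Legal, 100000, Seoul


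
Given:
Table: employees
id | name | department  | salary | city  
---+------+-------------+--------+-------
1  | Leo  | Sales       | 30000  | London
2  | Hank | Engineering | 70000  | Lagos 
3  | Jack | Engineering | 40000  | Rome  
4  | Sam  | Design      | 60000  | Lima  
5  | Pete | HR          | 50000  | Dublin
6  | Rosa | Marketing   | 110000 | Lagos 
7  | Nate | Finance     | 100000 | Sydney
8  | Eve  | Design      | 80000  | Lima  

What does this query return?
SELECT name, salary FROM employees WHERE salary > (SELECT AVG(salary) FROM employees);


Subquery: AVG(salary) = 67500.0
Filtering: salary > 67500.0
  Hank (70000) -> MATCH
  Rosa (110000) -> MATCH
  Nate (100000) -> MATCH
  Eve (80000) -> MATCH


4 rows:
Hank, 70000
Rosa, 110000
Nate, 100000
Eve, 80000


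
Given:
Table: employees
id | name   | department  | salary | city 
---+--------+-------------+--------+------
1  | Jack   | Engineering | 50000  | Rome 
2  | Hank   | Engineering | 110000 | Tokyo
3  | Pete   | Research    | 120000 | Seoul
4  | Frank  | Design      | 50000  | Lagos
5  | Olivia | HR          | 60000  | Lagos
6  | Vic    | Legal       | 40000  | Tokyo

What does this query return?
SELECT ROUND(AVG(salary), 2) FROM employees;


SUM(salary) = 430000
COUNT = 6
ROUND(AVG, 2) = ROUND(430000 / 6, 2) = 71666.67

71666.67


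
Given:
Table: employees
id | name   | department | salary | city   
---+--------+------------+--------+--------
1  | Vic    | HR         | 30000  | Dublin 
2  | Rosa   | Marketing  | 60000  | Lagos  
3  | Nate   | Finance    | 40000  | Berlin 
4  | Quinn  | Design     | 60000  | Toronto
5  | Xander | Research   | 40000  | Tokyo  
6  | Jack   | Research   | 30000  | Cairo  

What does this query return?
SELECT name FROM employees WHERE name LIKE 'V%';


LIKE 'V%' matches names starting with 'V'
Matching: 1

1 rows:
Vic


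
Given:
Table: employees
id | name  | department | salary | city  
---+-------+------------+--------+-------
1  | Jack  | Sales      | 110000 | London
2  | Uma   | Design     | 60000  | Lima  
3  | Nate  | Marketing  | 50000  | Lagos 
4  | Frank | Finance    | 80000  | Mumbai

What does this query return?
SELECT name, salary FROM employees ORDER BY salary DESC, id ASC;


Sorting by salary DESC, then id ASC for ties

4 rows:
Jack, 110000
Frank, 80000
Uma, 60000
Nate, 50000


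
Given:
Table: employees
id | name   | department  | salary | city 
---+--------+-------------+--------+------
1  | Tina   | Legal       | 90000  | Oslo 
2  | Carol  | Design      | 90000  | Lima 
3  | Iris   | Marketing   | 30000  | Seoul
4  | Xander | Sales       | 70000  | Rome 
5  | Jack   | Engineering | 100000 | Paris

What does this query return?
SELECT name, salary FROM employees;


Projecting columns: name, salary

5 rows:
Tina, 90000
Carol, 90000
Iris, 30000
Xander, 70000
Jack, 100000


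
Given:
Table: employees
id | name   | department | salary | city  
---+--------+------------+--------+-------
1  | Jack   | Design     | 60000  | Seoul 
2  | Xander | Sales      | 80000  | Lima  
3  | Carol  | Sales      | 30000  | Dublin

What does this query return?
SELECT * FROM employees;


SELECT * returns all 3 rows with all columns

3 rows:
1, Jack, Design, 60000, Seoul
2, Xander, Sales, 80000, Lima
3, Carol, Sales, 30000, Dublin


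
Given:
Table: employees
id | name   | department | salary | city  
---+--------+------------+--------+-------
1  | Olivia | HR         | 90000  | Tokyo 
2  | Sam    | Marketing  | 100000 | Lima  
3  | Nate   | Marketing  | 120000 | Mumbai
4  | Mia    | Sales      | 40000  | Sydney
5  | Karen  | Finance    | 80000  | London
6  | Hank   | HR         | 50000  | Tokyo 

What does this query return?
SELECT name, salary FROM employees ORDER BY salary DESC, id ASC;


Sorting by salary DESC, then id ASC for ties

6 rows:
Nate, 120000
Sam, 100000
Olivia, 90000
Karen, 80000
Hank, 50000
Mia, 40000


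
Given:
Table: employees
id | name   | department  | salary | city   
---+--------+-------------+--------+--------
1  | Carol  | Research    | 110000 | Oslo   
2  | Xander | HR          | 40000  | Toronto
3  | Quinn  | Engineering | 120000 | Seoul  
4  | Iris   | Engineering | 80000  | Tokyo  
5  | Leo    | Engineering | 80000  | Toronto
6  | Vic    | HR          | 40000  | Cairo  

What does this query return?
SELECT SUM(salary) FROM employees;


SUM(salary) = 110000 + 40000 + 120000 + 80000 + 80000 + 40000 = 470000

470000


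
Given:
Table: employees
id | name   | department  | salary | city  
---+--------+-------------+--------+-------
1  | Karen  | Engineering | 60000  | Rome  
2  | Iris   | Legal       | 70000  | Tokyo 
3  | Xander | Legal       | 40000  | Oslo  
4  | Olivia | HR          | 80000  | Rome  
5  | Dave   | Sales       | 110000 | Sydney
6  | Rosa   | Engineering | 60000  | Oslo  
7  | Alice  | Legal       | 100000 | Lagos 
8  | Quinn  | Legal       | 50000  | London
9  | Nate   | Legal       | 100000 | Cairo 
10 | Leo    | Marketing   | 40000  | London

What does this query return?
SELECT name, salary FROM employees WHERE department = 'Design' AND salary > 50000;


Filtering: department = 'Design' AND salary > 50000
Matching: 0 rows

Empty result set (0 rows)


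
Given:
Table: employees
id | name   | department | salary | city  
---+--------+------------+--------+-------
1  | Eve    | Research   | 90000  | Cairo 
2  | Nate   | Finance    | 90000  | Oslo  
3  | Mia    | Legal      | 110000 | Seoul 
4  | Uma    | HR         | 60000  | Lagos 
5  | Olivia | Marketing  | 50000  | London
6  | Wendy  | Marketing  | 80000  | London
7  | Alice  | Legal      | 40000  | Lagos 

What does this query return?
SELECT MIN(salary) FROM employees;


Salaries: 90000, 90000, 110000, 60000, 50000, 80000, 40000
MIN = 40000

40000


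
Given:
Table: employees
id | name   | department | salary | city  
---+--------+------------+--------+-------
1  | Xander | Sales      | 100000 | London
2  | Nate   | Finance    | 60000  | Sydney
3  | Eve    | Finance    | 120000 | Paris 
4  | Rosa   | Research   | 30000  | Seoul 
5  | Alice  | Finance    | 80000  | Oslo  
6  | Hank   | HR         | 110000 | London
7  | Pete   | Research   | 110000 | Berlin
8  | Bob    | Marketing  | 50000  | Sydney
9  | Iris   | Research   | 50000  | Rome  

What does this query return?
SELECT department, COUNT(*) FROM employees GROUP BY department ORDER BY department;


Assigning each row to its department group:
  Xander -> Sales
  Nate -> Finance
  Eve -> Finance
  Rosa -> Research
  Alice -> Finance
  Hank -> HR
  Pete -> Research
  Bob -> Marketing
  Iris -> Research


5 groups:
Finance, 3
HR, 1
Marketing, 1
Research, 3
Sales, 1


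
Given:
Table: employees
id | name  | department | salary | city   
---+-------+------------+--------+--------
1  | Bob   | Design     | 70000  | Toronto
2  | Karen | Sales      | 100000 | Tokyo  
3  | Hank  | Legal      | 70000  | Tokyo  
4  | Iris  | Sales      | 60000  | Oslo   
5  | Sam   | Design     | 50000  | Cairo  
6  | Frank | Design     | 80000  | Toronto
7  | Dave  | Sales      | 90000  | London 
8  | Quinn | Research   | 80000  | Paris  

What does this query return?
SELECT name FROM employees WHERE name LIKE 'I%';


LIKE 'I%' matches names starting with 'I'
Matching: 1

1 rows:
Iris


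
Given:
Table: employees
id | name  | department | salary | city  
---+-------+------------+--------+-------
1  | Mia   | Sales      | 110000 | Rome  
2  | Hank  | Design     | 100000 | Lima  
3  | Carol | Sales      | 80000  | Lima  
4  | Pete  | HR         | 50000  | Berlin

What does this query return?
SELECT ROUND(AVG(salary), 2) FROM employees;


SUM(salary) = 340000
COUNT = 4
ROUND(AVG, 2) = ROUND(340000 / 4, 2) = 85000.0

85000.0


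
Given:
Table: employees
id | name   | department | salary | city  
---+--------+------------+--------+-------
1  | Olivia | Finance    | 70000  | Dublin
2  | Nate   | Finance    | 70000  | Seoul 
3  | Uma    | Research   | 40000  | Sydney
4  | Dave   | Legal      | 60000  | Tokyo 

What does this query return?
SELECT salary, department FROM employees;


Projecting columns: salary, department

4 rows:
70000, Finance
70000, Finance
40000, Research
60000, Legal


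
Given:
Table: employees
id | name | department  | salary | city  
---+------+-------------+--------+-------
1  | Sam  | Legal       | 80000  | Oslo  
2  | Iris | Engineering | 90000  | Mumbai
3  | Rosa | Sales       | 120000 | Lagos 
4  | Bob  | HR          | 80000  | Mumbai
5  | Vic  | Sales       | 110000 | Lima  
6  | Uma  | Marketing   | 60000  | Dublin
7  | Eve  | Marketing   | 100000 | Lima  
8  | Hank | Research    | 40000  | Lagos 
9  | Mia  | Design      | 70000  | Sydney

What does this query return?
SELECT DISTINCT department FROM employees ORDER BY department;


All 'department' values (row order): Legal, Engineering, Sales, HR, Sales, Marketing, Marketing, Research, Design
Removing duplicates leaves 7 unique value(s).

7 values:
Design
Engineering
HR
Legal
Marketing
Research
Sales


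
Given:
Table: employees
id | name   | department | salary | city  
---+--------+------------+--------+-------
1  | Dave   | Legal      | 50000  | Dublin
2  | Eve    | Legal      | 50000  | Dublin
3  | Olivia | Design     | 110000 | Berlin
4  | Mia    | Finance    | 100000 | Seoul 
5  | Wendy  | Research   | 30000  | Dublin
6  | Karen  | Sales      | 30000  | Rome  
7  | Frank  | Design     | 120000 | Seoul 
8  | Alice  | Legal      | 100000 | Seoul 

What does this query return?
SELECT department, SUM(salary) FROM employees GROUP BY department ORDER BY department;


Summing salary within each department:
  Design: 110000 + 120000 = 230000
  Finance: 100000 = 100000
  Legal: 50000 + 50000 + 100000 = 200000
  Research: 30000 = 30000
  Sales: 30000 = 30000


5 groups:
Design, 230000
Finance, 100000
Legal, 200000
Research, 30000
Sales, 30000


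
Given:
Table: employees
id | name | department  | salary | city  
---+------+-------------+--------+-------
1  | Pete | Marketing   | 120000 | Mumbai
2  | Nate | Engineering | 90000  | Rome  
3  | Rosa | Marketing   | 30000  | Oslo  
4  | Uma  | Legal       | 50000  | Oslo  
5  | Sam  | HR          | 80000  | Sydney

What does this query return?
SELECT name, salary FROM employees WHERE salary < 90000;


Filtering: salary < 90000
Matching: 3 rows

3 rows:
Rosa, 30000
Uma, 50000
Sam, 80000


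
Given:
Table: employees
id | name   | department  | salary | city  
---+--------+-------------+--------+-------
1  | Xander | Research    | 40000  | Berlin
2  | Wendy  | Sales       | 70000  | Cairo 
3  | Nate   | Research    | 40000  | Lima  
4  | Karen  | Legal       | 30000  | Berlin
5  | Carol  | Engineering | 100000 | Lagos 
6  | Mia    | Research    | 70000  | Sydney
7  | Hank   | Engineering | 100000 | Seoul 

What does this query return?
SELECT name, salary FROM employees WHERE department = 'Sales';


Filtering: department = 'Sales'
Matching rows: 1

1 rows:
Wendy, 70000


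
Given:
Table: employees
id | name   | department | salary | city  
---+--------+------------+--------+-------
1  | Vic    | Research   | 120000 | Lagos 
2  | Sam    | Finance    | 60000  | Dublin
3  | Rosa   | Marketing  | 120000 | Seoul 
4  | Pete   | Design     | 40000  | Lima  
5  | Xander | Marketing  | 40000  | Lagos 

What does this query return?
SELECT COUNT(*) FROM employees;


COUNT(*) counts all rows

5


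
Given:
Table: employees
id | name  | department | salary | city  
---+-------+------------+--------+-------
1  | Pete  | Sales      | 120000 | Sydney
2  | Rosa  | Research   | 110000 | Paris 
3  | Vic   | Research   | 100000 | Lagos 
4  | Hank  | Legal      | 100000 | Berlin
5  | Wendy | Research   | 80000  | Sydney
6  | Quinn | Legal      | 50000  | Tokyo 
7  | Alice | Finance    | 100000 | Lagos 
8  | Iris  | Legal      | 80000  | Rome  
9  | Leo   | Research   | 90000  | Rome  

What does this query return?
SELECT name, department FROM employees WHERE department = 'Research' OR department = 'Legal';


Filtering: department = 'Research' OR 'Legal'
Matching: 7 rows

7 rows:
Rosa, Research
Vic, Research
Hank, Legal
Wendy, Research
Quinn, Legal
Iris, Legal
Leo, Research


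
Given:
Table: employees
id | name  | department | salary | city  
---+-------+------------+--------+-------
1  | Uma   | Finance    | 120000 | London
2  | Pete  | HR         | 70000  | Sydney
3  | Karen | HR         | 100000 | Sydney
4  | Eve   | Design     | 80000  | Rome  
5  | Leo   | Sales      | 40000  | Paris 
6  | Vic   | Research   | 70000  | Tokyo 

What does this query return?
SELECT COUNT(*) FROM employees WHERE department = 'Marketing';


Counting rows where department = 'Marketing'


0


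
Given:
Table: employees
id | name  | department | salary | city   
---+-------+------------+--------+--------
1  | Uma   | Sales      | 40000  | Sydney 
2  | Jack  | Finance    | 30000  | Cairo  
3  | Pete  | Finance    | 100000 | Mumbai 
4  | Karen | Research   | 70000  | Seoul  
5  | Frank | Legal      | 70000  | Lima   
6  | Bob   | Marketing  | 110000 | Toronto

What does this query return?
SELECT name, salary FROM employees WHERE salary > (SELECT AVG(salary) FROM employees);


Subquery: AVG(salary) = 70000.0
Filtering: salary > 70000.0
  Pete (100000) -> MATCH
  Bob (110000) -> MATCH


2 rows:
Pete, 100000
Bob, 110000


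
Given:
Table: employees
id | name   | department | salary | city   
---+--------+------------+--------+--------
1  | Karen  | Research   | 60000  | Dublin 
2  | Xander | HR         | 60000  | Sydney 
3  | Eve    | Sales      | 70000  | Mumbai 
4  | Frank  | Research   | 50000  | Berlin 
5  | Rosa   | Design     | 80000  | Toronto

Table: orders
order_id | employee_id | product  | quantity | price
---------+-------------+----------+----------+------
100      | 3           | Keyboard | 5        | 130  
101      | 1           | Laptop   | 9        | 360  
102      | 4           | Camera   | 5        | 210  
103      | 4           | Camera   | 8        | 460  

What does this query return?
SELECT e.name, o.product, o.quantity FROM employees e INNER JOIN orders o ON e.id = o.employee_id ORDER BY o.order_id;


Joining employees.id = orders.employee_id:
  employee Eve (id=3) -> order Keyboard
  employee Karen (id=1) -> order Laptop
  employee Frank (id=4) -> order Camera
  employee Frank (id=4) -> order Camera


4 rows:
Eve, Keyboard, 5
Karen, Laptop, 9
Frank, Camera, 5
Frank, Camera, 8


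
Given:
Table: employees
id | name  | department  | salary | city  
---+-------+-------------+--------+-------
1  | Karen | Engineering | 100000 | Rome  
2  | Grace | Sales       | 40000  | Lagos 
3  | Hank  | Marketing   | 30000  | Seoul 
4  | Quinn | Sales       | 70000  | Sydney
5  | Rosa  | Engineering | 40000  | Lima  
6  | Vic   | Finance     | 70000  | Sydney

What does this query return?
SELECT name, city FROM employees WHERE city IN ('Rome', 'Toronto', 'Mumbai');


Filtering: city IN ('Rome', 'Toronto', 'Mumbai')
Matching: 1 rows

1 rows:
Karen, Rome


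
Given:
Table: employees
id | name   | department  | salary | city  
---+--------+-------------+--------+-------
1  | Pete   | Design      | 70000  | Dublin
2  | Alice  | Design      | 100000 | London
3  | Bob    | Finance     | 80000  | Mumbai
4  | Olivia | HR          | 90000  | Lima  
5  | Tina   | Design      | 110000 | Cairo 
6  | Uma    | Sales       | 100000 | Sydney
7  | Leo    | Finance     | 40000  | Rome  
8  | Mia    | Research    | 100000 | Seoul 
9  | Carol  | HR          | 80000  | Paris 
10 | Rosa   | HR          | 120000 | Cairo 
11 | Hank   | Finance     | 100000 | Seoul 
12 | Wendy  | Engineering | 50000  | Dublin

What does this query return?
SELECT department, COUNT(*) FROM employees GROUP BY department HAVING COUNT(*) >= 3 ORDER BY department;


Groups with count >= 3:
  Design: 3 -> PASS
  Finance: 3 -> PASS
  HR: 3 -> PASS
  Engineering: 1 -> filtered out
  Research: 1 -> filtered out
  Sales: 1 -> filtered out


3 groups:
Design, 3
Finance, 3
HR, 3


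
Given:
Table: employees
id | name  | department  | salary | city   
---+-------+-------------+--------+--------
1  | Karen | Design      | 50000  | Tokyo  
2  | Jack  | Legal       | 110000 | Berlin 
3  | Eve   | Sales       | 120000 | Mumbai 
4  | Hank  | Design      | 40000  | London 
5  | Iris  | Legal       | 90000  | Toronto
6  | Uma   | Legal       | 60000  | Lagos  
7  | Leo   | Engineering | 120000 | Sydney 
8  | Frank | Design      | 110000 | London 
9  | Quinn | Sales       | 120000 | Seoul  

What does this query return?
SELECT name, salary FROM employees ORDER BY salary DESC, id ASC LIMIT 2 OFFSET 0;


Sort by salary DESC (id ASC tiebreak), then skip 0 and take 2
Rows 1 through 2

2 rows:
Eve, 120000
Leo, 120000


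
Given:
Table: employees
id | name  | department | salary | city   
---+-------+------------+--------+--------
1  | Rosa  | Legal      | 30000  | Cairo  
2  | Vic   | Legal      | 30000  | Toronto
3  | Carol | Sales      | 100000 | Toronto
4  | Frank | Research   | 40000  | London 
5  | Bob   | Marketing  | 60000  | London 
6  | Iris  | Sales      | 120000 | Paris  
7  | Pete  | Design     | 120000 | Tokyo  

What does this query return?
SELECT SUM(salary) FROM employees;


SUM(salary) = 30000 + 30000 + 100000 + 40000 + 60000 + 120000 + 120000 = 500000

500000


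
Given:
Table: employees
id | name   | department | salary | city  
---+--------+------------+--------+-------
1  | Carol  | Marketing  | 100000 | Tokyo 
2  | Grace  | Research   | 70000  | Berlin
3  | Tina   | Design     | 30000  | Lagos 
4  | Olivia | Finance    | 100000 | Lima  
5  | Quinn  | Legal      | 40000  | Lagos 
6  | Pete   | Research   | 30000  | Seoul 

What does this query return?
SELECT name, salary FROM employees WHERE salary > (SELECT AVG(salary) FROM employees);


Subquery: AVG(salary) = 61666.67
Filtering: salary > 61666.67
  Carol (100000) -> MATCH
  Grace (70000) -> MATCH
  Olivia (100000) -> MATCH


3 rows:
Carol, 100000
Grace, 70000
Olivia, 100000


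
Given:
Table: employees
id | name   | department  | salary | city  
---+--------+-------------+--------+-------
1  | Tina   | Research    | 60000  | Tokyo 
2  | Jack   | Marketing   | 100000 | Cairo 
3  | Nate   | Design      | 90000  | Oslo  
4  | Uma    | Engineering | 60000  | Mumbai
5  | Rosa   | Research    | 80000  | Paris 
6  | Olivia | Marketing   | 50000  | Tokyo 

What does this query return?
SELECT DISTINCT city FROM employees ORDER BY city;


All 'city' values (row order): Tokyo, Cairo, Oslo, Mumbai, Paris, Tokyo
Removing duplicates leaves 5 unique value(s).

5 values:
Cairo
Mumbai
Oslo
Paris
Tokyo


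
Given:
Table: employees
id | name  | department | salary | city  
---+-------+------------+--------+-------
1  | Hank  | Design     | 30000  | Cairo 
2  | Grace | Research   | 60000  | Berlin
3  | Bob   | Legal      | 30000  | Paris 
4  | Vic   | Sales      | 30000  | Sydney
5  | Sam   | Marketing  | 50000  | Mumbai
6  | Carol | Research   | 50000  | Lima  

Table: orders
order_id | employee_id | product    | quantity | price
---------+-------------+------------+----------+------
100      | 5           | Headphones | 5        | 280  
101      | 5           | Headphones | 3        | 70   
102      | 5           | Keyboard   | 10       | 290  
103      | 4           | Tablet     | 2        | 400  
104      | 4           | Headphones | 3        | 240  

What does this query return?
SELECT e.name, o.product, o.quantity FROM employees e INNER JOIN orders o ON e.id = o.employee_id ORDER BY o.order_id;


Joining employees.id = orders.employee_id:
  employee Sam (id=5) -> order Headphones
  employee Sam (id=5) -> order Headphones
  employee Sam (id=5) -> order Keyboard
  employee Vic (id=4) -> order Tablet
  employee Vic (id=4) -> order Headphones


5 rows:
Sam, Headphones, 5
Sam, Headphones, 3
Sam, Keyboard, 10
Vic, Tablet, 2
Vic, Headphones, 3


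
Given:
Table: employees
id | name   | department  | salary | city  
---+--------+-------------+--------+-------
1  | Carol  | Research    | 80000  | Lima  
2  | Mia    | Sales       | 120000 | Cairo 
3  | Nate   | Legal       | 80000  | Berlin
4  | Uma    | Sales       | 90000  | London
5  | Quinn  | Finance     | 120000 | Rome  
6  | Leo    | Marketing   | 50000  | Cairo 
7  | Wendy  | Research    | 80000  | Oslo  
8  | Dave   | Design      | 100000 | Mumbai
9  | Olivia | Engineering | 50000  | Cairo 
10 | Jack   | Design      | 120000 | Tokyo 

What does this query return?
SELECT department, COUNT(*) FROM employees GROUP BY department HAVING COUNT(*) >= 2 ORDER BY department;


Groups with count >= 2:
  Design: 2 -> PASS
  Research: 2 -> PASS
  Sales: 2 -> PASS
  Engineering: 1 -> filtered out
  Finance: 1 -> filtered out
  Legal: 1 -> filtered out
  Marketing: 1 -> filtered out


3 groups:
Design, 2
Research, 2
Sales, 2


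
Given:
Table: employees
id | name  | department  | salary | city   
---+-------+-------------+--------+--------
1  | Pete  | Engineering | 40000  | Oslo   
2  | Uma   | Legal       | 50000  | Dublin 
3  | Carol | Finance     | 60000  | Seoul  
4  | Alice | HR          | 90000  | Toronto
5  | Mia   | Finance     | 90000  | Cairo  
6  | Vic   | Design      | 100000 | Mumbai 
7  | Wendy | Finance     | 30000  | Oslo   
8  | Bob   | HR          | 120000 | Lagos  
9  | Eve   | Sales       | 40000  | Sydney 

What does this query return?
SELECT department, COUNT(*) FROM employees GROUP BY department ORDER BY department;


Assigning each row to its department group:
  Pete -> Engineering
  Uma -> Legal
  Carol -> Finance
  Alice -> HR
  Mia -> Finance
  Vic -> Design
  Wendy -> Finance
  Bob -> HR
  Eve -> Sales


6 groups:
Design, 1
Engineering, 1
Finance, 3
HR, 2
Legal, 1
Sales, 1


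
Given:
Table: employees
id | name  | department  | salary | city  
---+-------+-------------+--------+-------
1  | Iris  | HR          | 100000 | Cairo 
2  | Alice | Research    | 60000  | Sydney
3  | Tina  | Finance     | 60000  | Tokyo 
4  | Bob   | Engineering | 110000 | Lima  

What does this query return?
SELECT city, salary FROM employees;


Projecting columns: city, salary

4 rows:
Cairo, 100000
Sydney, 60000
Tokyo, 60000
Lima, 110000


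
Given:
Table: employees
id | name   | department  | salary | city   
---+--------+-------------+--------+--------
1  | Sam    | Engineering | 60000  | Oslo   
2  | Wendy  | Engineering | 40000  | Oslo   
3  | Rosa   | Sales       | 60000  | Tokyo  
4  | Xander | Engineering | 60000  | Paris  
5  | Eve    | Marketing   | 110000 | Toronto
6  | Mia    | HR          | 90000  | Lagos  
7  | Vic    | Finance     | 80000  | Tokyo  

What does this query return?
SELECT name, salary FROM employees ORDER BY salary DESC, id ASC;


Sorting by salary DESC, then id ASC for ties

7 rows:
Eve, 110000
Mia, 90000
Vic, 80000
Sam, 60000
Rosa, 60000
Xander, 60000
Wendy, 40000


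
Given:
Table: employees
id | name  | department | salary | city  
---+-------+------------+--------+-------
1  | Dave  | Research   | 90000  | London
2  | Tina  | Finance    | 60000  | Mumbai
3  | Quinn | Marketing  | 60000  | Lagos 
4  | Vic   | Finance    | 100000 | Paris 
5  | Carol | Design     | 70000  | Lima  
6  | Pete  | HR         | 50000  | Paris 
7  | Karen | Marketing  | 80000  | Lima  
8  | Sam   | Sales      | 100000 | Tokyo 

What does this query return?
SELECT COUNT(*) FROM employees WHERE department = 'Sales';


Counting rows where department = 'Sales'
  Sam -> MATCH


1


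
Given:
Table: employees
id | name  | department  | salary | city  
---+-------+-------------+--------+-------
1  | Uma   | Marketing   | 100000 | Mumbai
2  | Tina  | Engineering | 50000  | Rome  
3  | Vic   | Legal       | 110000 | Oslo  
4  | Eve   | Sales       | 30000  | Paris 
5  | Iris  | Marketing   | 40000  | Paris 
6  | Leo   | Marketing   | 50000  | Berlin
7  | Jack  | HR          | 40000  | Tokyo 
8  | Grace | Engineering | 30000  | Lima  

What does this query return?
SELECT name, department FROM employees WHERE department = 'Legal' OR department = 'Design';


Filtering: department = 'Legal' OR 'Design'
Matching: 1 rows

1 rows:
Vic, Legal


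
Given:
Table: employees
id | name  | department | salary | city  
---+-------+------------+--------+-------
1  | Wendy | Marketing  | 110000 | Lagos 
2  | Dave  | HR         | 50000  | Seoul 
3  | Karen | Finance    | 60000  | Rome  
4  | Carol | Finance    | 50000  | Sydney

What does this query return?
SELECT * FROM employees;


SELECT * returns all 4 rows with all columns

4 rows:
1, Wendy, Marketing, 110000, Lagos
2, Dave, HR, 50000, Seoul
3, Karen, Finance, 60000, Rome
4, Carol, Finance, 50000, Sydney


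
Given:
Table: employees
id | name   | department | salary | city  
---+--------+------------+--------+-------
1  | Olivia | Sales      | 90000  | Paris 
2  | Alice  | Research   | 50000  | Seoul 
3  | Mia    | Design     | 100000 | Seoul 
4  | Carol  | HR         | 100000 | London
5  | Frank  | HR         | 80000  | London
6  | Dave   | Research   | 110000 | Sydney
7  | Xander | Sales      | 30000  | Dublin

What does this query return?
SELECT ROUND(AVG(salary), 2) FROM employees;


SUM(salary) = 560000
COUNT = 7
ROUND(AVG, 2) = ROUND(560000 / 7, 2) = 80000.0

80000.0


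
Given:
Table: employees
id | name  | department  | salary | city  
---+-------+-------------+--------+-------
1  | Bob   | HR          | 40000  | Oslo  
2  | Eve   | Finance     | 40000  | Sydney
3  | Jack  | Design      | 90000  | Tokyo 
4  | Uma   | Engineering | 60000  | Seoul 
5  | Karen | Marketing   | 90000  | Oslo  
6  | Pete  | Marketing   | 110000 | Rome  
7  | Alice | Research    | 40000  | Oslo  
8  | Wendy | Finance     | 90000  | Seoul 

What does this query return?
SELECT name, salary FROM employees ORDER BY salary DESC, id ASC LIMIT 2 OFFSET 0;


Sort by salary DESC (id ASC tiebreak), then skip 0 and take 2
Rows 1 through 2

2 rows:
Pete, 110000
Jack, 90000


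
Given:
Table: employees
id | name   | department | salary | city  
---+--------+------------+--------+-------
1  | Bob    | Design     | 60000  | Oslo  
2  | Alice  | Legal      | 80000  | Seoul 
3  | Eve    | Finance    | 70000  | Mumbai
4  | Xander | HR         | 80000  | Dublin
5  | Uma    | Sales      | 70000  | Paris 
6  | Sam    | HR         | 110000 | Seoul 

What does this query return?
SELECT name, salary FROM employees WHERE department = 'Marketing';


Filtering: department = 'Marketing'
Matching rows: 0

Empty result set (0 rows)


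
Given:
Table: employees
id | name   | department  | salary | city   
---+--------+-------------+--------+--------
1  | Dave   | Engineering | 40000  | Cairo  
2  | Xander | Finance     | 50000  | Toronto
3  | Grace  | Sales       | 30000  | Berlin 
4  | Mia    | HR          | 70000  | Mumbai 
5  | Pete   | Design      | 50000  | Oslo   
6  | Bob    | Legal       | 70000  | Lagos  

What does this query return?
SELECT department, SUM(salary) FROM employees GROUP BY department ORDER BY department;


Summing salary within each department:
  Design: 50000 = 50000
  Engineering: 40000 = 40000
  Finance: 50000 = 50000
  HR: 70000 = 70000
  Legal: 70000 = 70000
  Sales: 30000 = 30000


6 groups:
Design, 50000
Engineering, 40000
Finance, 50000
HR, 70000
Legal, 70000
Sales, 30000


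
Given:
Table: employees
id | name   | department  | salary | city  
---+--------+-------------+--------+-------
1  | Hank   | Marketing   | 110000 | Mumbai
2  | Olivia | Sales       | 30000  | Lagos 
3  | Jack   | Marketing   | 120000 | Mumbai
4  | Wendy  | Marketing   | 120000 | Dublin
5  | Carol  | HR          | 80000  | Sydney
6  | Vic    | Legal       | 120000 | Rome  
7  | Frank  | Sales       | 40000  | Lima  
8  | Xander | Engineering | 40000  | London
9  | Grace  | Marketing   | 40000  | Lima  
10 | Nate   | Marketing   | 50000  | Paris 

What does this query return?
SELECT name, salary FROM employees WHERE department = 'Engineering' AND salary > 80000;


Filtering: department = 'Engineering' AND salary > 80000
Matching: 0 rows

Empty result set (0 rows)


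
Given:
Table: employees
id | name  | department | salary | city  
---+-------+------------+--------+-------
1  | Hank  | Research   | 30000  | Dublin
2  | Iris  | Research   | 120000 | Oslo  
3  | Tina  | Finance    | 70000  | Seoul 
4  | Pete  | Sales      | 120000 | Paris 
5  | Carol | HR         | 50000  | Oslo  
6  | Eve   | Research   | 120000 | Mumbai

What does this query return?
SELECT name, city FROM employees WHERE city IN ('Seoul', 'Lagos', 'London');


Filtering: city IN ('Seoul', 'Lagos', 'London')
Matching: 1 rows

1 rows:
Tina, Seoul


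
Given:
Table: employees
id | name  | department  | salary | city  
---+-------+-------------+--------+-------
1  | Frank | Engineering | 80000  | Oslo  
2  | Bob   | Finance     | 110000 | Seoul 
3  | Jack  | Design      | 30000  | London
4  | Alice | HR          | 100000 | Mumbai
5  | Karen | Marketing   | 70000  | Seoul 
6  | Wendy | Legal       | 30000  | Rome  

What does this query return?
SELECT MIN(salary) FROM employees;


Salaries: 80000, 110000, 30000, 100000, 70000, 30000
MIN = 30000

30000


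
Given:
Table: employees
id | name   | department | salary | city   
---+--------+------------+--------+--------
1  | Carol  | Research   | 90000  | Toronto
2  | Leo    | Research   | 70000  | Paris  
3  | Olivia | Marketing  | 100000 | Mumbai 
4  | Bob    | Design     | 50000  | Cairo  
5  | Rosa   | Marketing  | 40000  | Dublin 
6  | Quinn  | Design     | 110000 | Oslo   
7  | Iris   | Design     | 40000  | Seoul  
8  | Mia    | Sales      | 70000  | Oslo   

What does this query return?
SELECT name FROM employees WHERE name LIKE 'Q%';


LIKE 'Q%' matches names starting with 'Q'
Matching: 1

1 rows:
Quinn


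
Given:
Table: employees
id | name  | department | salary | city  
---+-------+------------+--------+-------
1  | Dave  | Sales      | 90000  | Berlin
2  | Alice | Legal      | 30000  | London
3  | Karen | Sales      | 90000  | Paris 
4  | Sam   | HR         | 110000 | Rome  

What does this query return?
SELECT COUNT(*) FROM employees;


COUNT(*) counts all rows

4


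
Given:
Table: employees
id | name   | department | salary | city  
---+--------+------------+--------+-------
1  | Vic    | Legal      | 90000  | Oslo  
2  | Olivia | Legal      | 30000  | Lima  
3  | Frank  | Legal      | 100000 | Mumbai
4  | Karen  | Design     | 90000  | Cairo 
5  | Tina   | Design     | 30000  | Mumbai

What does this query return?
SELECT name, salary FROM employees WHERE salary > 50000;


Filtering: salary > 50000
Matching: 3 rows

3 rows:
Vic, 90000
Frank, 100000
Karen, 90000


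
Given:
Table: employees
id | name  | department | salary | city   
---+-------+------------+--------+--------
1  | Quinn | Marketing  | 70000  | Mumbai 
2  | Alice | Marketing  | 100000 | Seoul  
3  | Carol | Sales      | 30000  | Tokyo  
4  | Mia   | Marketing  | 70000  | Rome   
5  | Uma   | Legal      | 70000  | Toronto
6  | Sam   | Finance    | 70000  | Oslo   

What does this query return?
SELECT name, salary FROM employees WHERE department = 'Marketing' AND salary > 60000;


Filtering: department = 'Marketing' AND salary > 60000
Matching: 3 rows

3 rows:
Quinn, 70000
Alice, 100000
Mia, 70000


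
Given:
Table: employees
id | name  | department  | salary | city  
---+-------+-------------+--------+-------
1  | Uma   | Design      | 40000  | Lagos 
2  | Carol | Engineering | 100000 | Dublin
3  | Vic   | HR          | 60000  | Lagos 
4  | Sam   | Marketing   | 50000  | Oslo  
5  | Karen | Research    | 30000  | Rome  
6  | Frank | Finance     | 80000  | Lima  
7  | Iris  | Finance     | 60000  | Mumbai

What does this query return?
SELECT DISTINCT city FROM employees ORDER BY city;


All 'city' values (row order): Lagos, Dublin, Lagos, Oslo, Rome, Lima, Mumbai
Removing duplicates leaves 6 unique value(s).

6 values:
Dublin
Lagos
Lima
Mumbai
Oslo
Rome


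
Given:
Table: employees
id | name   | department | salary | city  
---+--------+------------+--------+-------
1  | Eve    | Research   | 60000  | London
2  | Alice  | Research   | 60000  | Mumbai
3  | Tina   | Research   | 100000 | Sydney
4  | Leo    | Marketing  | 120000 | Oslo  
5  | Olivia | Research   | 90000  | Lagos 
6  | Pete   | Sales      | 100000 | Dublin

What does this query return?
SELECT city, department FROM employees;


Projecting columns: city, department

6 rows:
London, Research
Mumbai, Research
Sydney, Research
Oslo, Marketing
Lagos, Research
Dublin, Sales
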